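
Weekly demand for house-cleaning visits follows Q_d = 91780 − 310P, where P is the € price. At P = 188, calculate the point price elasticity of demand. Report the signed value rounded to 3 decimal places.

-1.740

dQ_d/dP = −310. At P = 188, Q_d = 91780 − 310(188) = 33500.
Ed = (dQ_d/dP)·(P/Q_d) = −310 × (188/33500) = -1.73970…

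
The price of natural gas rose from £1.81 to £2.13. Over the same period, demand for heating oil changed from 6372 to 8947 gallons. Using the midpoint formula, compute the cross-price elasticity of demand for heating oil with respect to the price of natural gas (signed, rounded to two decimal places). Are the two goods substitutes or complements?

%ΔQ_{heating oil} = (8947 − 6372)/avg = 2575/7659.5 = 0.336183…
%ΔP_{natural gas} = (2.13 − 1.81)/avg = 0.32/1.97 = 0.162436…
E_cross = (2575/7659.5) / (0.32/1.97) = 2.0696…
E_cross > 0 ⇒ the goods are substitutes.

2.07; substitutes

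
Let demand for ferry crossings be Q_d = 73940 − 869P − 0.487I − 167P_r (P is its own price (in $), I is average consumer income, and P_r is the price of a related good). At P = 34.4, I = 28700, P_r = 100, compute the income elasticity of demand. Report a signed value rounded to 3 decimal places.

At the given values, Q_d = 73940 − 869(34.4) − 0.487(28700) − 167(100) = 13369.5.
∂Q_d/∂I = -0.487.
E = (-0.487) × (28700/13369.5) = -1.04543…

-1.045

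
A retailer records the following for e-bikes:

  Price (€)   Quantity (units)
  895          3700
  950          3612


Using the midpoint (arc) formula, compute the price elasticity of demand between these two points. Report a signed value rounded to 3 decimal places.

-0.404

%ΔQ = (3612 − 3700) / [(3700 + 3612)/2] = -88/3656 = -0.024070…
%ΔP = (950 − 895) / [(895 + 950)/2] = 55/922.5 = 0.059620…
Arc Ed = %ΔQ / %ΔP = (-88/3656) / (55/922.5) = -0.40371…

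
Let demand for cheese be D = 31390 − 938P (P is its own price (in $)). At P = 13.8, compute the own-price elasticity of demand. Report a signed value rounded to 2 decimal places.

-0.70

At the given values, D = 31390 − 938(13.8) = 18445.6.
∂D/∂P = −938.
E = (-938) × (13.8/18445.6) = -0.7017…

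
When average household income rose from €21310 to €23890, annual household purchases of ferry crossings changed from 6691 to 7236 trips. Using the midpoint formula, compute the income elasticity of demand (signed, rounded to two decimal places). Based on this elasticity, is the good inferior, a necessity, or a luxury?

%ΔQ = (7236 − 6691)/[( 6691 + 7236)/2] = 545/6963.5 = 0.078265…
%ΔIncome = (23890 − 21310)/[( 21310 + 23890)/2] = 2580/22600 = 0.114159…
E_income = (545/6963.5) / (2580/22600) = 0.6855…
0 < E_income < 1 ⇒ normal good, necessity.

0.69; necessity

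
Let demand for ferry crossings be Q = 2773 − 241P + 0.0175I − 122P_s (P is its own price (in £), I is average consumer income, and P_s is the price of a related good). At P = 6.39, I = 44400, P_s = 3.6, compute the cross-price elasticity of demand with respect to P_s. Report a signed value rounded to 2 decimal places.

At the given values, Q = 2773 − 241(6.39) + 0.0175(44400) − 122(3.6) = 1570.81.
∂Q/∂P_s = -122.
E = (-122) × (3.6/1570.81) = -0.2796…

-0.28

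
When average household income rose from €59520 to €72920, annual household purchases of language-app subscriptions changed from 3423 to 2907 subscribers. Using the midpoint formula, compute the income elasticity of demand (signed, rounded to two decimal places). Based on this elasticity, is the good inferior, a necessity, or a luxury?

-0.81; inferior

%ΔQ = (2907 − 3423)/[( 3423 + 2907)/2] = -516/3165 = -0.163033…
%ΔIncome = (72920 − 59520)/[( 59520 + 72920)/2] = 13400/66220 = 0.202355…
E_income = (-516/3165) / (13400/66220) = -0.8056…
E_income < 0 ⇒ inferior good.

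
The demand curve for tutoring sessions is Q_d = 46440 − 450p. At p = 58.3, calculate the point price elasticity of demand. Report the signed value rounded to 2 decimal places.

-1.30

dQ_d/dp = −450. At p = 58.3, Q_d = 46440 − 450(58.3) = 20205.
Ed = (dQ_d/dp)·(p/Q_d) = −450 × (58.3/20205) = -1.2984…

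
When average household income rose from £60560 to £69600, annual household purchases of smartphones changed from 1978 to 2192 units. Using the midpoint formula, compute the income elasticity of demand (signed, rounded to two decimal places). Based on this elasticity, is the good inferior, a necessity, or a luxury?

0.74; necessity

%ΔQ = (2192 − 1978)/[( 1978 + 2192)/2] = 214/2085 = 0.102637…
%ΔIncome = (69600 − 60560)/[( 60560 + 69600)/2] = 9040/65080 = 0.138905…
E_income = (214/2085) / (9040/65080) = 0.7389…
0 < E_income < 1 ⇒ normal good, necessity.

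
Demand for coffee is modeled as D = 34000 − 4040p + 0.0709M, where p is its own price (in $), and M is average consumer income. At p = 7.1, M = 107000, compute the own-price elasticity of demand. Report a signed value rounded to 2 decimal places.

-2.22

At the given values, D = 34000 − 4040(7.1) + 0.0709(107000) = 12902.3.
∂D/∂p = −4040.
E = (-4040) × (7.1/12902.3) = -2.2231…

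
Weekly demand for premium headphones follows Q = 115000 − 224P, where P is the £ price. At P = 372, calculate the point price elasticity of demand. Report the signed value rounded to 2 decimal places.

-2.63

dQ/dP = −224. At P = 372, Q = 115000 − 224(372) = 31672.
Ed = (dQ/dP)·(P/Q) = −224 × (372/31672) = -2.6309…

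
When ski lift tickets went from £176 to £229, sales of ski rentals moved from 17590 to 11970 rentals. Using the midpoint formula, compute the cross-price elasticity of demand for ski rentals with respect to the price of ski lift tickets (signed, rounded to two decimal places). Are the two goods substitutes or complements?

-1.45; complements

%ΔQ_{ski rentals} = (11970 − 17590)/avg = -5620/14780 = -0.380243…
%ΔP_{ski lift tickets} = (229 − 176)/avg = 53/202.5 = 0.261728…
E_cross = (-5620/14780) / (53/202.5) = -1.4528…
E_cross < 0 ⇒ the goods are complements.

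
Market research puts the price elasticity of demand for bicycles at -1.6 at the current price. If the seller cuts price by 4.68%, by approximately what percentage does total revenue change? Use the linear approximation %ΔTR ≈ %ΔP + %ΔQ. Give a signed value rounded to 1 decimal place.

+2.8%

%ΔQ ≈ Ed × %ΔP = (-1.6) × (-4.68%) = +7.4880%
%ΔTR ≈ %ΔP + %ΔQ = (-4.68%) + (+7.4880%) = +2.8080%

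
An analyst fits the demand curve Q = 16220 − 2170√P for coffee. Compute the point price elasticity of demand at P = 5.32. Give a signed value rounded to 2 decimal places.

-0.22

dQ/dP = −2170/(2√P) = -470.407. At P = 5.32, Q = 11214.9.
Ed = (dQ/dP)·(P/Q) = (-470.407) × (5.32/11214.9) = -0.2231…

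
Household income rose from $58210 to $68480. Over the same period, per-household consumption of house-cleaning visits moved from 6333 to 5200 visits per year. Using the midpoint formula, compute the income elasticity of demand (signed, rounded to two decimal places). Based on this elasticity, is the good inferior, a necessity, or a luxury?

%ΔQ = (5200 − 6333)/[( 6333 + 5200)/2] = -1133/5766.5 = -0.196479…
%ΔIncome = (68480 − 58210)/[( 58210 + 68480)/2] = 10270/63345 = 0.162128…
E_income = (-1133/5766.5) / (10270/63345) = -1.2118…
E_income < 0 ⇒ inferior good.

-1.21; inferior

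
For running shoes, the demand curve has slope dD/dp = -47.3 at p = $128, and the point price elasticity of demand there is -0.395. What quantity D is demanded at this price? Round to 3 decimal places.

15327.595

Ed = (dD/dp)·(p/D) ⇒ D = (dD/dp)·p/Ed = (-47.3)·128/(-0.395) = 15327.59493…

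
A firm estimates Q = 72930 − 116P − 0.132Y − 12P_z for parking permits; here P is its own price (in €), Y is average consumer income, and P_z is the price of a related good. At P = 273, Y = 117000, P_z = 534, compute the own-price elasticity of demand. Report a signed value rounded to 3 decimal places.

-1.632

At the given values, Q = 72930 − 116(273) − 0.132(117000) − 12(534) = 19410.
∂Q/∂P = −116.
E = (-116) × (273/19410) = -1.63153…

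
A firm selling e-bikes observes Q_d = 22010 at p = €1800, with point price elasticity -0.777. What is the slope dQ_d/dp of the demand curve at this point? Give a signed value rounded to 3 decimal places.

Ed = (dQ_d/dp)·(p/Q_d) ⇒ dQ_d/dp = Ed·Q_d/p = (-0.777)·22010/1800 = -9.50098…

-9.501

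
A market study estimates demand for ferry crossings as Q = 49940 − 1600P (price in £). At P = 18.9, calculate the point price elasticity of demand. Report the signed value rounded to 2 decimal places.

-1.54

dQ/dP = −1600. At P = 18.9, Q = 49940 − 1600(18.9) = 19700.
Ed = (dQ/dP)·(P/Q) = −1600 × (18.9/19700) = -1.5350…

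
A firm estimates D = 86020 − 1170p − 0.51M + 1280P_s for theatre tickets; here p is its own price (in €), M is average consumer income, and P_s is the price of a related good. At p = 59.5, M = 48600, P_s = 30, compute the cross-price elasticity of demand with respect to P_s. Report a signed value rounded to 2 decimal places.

1.28

At the given values, D = 86020 − 1170(59.5) − 0.51(48600) + 1280(30) = 30019.
∂D/∂P_s = 1280.
E = (1280) × (30/30019) = 1.2791…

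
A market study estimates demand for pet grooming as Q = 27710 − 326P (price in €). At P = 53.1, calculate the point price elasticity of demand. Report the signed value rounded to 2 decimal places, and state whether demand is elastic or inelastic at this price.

dQ/dP = −326. At P = 53.1, Q = 27710 − 326(53.1) = 10399.4.
Ed = (dQ/dP)·(P/Q) = −326 × (53.1/10399.4) = -1.6645…
|Ed| = 1.66 > 1, so demand is elastic.

-1.66; elastic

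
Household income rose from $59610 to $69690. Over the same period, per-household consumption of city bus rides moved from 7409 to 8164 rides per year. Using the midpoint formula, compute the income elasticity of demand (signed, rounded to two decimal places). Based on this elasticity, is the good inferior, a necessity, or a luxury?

0.62; necessity

%ΔQ = (8164 − 7409)/[( 7409 + 8164)/2] = 755/7786.5 = 0.096962…
%ΔIncome = (69690 − 59610)/[( 59610 + 69690)/2] = 10080/64650 = 0.155916…
E_income = (755/7786.5) / (10080/64650) = 0.6218…
0 < E_income < 1 ⇒ normal good, necessity.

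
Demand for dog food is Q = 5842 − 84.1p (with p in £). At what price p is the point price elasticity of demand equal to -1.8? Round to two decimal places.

Ed = −84.1p/(5842 − 84.1p). Set this equal to -1.8:
84.1p = 1.8·(5842 − 84.1p) ⇒ 84.1p(1 + 1.8) = 1.8·5842
p = 1.8·5842 / (84.1·2.8) = 44.6560…

44.66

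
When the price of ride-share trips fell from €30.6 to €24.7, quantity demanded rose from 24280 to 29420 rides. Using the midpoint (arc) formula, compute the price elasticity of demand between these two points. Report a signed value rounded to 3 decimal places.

%ΔQ = (29420 − 24280) / [(24280 + 29420)/2] = 5140/26850 = 0.191433…
%ΔP = (24.7 − 30.6) / [(30.6 + 24.7)/2] = -5.9/27.65 = -0.213381…
Arc Ed = %ΔQ / %ΔP = (5140/26850) / (-5.9/27.65) = -0.89714…

-0.897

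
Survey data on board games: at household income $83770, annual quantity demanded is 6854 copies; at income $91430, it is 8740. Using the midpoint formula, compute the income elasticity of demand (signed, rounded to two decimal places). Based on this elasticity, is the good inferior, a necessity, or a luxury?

%ΔQ = (8740 − 6854)/[( 6854 + 8740)/2] = 1886/7797 = 0.241887…
%ΔIncome = (91430 − 83770)/[( 83770 + 91430)/2] = 7660/87600 = 0.087442…
E_income = (1886/7797) / (7660/87600) = 2.7662…
E_income > 1 ⇒ normal good, luxury.

2.77; luxury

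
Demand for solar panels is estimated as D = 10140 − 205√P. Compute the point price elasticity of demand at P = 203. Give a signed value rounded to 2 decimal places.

-0.20

dD/dP = −205/(2√P) = -7.19409. At P = 203, D = 7219.2.
Ed = (dD/dP)·(P/D) = (-7.19409) × (203/7219.2) = -0.2022…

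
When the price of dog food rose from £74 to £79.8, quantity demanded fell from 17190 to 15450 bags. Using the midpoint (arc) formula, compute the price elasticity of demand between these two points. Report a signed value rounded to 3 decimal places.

%ΔQ = (15450 − 17190) / [(17190 + 15450)/2] = -1740/16320 = -0.106617…
%ΔP = (79.8 − 74) / [(74 + 79.8)/2] = 5.8/76.9 = 0.075422…
Arc Ed = %ΔQ / %ΔP = (-1740/16320) / (5.8/76.9) = -1.41360…

-1.414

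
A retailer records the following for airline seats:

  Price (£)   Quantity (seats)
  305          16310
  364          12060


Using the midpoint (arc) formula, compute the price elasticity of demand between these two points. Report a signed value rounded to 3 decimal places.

%ΔQ = (12060 − 16310) / [(16310 + 12060)/2] = -4250/14185 = -0.299612…
%ΔP = (364 − 305) / [(305 + 364)/2] = 59/334.5 = 0.176382…
Arc Ed = %ΔQ / %ΔP = (-4250/14185) / (59/334.5) = -1.69864…

-1.699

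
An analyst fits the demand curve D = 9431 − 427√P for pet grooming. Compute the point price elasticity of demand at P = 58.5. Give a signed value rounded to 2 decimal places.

-0.26

dD/dP = −427/(2√P) = -27.9139. At P = 58.5, D = 6165.08.
Ed = (dD/dP)·(P/D) = (-27.9139) × (58.5/6165.08) = -0.2648…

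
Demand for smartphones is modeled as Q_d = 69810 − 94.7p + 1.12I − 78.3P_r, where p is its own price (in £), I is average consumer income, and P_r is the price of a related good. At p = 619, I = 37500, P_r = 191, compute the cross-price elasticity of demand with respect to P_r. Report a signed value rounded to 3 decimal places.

At the given values, Q_d = 69810 − 94.7(619) + 1.12(37500) − 78.3(191) = 38235.4.
∂Q_d/∂P_r = -78.3.
E = (-78.3) × (191/38235.4) = -0.39113…

-0.391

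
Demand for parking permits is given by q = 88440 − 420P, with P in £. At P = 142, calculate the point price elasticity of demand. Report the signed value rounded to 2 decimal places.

-2.07

dq/dP = −420. At P = 142, q = 88440 − 420(142) = 28800.
Ed = (dq/dP)·(P/q) = −420 × (142/28800) = -2.0708…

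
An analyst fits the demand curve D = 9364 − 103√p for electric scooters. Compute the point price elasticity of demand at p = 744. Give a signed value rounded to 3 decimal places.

-0.214

dD/dp = −103/(2√p) = -1.88808. At p = 744, D = 6554.53.
Ed = (dD/dp)·(p/D) = (-1.88808) × (744/6554.53) = -0.21431…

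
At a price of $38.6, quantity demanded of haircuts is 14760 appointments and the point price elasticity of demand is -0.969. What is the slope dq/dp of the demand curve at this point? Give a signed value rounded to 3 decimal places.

Ed = (dq/dp)·(p/q) ⇒ dq/dp = Ed·q/p = (-0.969)·14760/38.6 = -370.52953…

-370.530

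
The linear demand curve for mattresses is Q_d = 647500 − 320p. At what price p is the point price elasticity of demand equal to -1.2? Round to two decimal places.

1103.69

Ed = −320p/(647500 − 320p). Set this equal to -1.2:
320p = 1.2·(647500 − 320p) ⇒ 320p(1 + 1.2) = 1.2·647500
p = 1.2·647500 / (320·2.2) = 1103.6931…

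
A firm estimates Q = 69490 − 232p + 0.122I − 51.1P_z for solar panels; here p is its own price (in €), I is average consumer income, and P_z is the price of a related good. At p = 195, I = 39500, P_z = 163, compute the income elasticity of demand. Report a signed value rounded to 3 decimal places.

0.232

At the given values, Q = 69490 − 232(195) + 0.122(39500) − 51.1(163) = 20739.7.
∂Q/∂I = 0.122.
E = (0.122) × (39500/20739.7) = 0.23235…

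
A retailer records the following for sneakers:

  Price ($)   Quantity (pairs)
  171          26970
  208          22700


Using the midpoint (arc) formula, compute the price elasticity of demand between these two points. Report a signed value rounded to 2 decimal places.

%ΔQ = (22700 − 26970) / [(26970 + 22700)/2] = -4270/24835 = -0.171934…
%ΔP = (208 − 171) / [(171 + 208)/2] = 37/189.5 = 0.195250…
Arc Ed = %ΔQ / %ΔP = (-4270/24835) / (37/189.5) = -0.8805…

-0.88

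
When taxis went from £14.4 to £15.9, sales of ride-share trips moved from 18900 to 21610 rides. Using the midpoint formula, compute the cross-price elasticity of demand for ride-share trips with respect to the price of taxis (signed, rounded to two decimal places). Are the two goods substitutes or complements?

%ΔQ_{ride-share trips} = (21610 − 18900)/avg = 2710/20255 = 0.133794…
%ΔP_{taxis} = (15.9 − 14.4)/avg = 1.5/15.15 = 0.099009…
E_cross = (2710/20255) / (1.5/15.15) = 1.3513…
E_cross > 0 ⇒ the goods are substitutes.

1.35; substitutes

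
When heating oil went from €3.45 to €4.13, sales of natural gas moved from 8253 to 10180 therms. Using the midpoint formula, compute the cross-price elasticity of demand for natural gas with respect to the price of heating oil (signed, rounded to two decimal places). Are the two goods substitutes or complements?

%ΔQ_{natural gas} = (10180 − 8253)/avg = 1927/9216.5 = 0.209081…
%ΔP_{heating oil} = (4.13 − 3.45)/avg = 0.68/3.79 = 0.179419…
E_cross = (1927/9216.5) / (0.68/3.79) = 1.1653…
E_cross > 0 ⇒ the goods are substitutes.

1.17; substitutes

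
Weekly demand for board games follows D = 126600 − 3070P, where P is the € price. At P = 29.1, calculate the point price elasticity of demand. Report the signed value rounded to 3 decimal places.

dD/dP = −3070. At P = 29.1, D = 126600 − 3070(29.1) = 37263.
Ed = (dD/dP)·(P/D) = −3070 × (29.1/37263) = -2.39747…

-2.397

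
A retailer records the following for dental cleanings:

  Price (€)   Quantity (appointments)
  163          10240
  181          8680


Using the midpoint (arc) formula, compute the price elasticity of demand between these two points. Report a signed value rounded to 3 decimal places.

%ΔQ = (8680 − 10240) / [(10240 + 8680)/2] = -1560/9460 = -0.164904…
%ΔP = (181 − 163) / [(163 + 181)/2] = 18/172 = 0.104651…
Arc Ed = %ΔQ / %ΔP = (-1560/9460) / (18/172) = -1.57575…

-1.576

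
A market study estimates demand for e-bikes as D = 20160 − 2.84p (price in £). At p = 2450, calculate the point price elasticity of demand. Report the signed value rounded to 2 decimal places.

dD/dp = −2.84. At p = 2450, D = 20160 − 2.84(2450) = 13202.
Ed = (dD/dp)·(p/D) = −2.84 × (2450/13202) = -0.5270…

-0.53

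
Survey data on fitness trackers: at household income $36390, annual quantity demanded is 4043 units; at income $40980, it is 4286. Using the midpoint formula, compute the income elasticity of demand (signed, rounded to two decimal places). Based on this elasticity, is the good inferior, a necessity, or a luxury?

0.49; necessity

%ΔQ = (4286 − 4043)/[( 4043 + 4286)/2] = 243/4164.5 = 0.058350…
%ΔIncome = (40980 − 36390)/[( 36390 + 40980)/2] = 4590/38685 = 0.118650…
E_income = (243/4164.5) / (4590/38685) = 0.4917…
0 < E_income < 1 ⇒ normal good, necessity.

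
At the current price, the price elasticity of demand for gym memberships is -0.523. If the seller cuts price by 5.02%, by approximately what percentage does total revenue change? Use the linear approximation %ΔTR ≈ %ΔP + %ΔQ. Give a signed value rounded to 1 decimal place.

%ΔQ ≈ Ed × %ΔP = (-0.523) × (-5.02%) = +2.6255%
%ΔTR ≈ %ΔP + %ΔQ = (-5.02%) + (+2.6255%) = -2.3945%

-2.4%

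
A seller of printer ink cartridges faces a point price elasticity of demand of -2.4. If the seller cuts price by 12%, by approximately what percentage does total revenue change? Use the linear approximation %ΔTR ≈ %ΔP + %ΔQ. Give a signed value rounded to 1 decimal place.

%ΔQ ≈ Ed × %ΔP = (-2.4) × (-12%) = +28.8000%
%ΔTR ≈ %ΔP + %ΔQ = (-12%) + (+28.8000%) = +16.8000%

+16.8%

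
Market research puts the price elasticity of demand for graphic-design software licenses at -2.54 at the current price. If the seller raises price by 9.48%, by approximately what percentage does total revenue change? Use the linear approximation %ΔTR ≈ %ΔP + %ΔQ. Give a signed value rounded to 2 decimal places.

%ΔQ ≈ Ed × %ΔP = (-2.54) × (+9.48%) = -24.0792%
%ΔTR ≈ %ΔP + %ΔQ = (+9.48%) + (-24.0792%) = -14.5992%

-14.60%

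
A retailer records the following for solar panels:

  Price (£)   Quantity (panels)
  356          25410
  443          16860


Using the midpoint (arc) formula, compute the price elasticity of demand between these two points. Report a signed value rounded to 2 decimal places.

-1.86

%ΔQ = (16860 − 25410) / [(25410 + 16860)/2] = -8550/21135 = -0.404542…
%ΔP = (443 − 356) / [(356 + 443)/2] = 87/399.5 = 0.217772…
Arc Ed = %ΔQ / %ΔP = (-8550/21135) / (87/399.5) = -1.8576…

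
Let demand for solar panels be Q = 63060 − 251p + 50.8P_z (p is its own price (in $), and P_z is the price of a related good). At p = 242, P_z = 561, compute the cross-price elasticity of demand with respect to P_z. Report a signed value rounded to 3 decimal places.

0.925

At the given values, Q = 63060 − 251(242) + 50.8(561) = 30816.8.
∂Q/∂P_z = 50.8.
E = (50.8) × (561/30816.8) = 0.92478…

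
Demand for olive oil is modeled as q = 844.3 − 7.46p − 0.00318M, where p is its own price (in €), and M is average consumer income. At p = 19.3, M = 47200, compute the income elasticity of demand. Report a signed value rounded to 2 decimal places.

At the given values, q = 844.3 − 7.46(19.3) − 0.00318(47200) = 550.226.
∂q/∂M = -0.00318.
E = (-0.00318) × (47200/550.226) = -0.2727…

-0.27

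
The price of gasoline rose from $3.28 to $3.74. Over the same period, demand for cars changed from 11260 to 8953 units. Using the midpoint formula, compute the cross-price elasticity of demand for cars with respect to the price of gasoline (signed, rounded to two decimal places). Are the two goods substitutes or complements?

-1.74; complements

%ΔQ_{cars} = (8953 − 11260)/avg = -2307/10106.5 = -0.228268…
%ΔP_{gasoline} = (3.74 − 3.28)/avg = 0.46/3.51 = 0.131054…
E_cross = (-2307/10106.5) / (0.46/3.51) = -1.7417…
E_cross < 0 ⇒ the goods are complements.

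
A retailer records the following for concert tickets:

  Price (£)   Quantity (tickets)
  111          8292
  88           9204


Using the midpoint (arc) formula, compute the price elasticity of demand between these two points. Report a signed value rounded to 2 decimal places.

%ΔQ = (9204 − 8292) / [(8292 + 9204)/2] = 912/8748 = 0.104252…
%ΔP = (88 − 111) / [(111 + 88)/2] = -23/99.5 = -0.231155…
Arc Ed = %ΔQ / %ΔP = (912/8748) / (-23/99.5) = -0.4510…

-0.45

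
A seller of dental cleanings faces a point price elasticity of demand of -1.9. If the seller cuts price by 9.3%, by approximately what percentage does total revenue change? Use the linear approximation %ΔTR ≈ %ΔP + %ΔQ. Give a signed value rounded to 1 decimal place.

+8.4%

%ΔQ ≈ Ed × %ΔP = (-1.9) × (-9.3%) = +17.6700%
%ΔTR ≈ %ΔP + %ΔQ = (-9.3%) + (+17.6700%) = +8.3700%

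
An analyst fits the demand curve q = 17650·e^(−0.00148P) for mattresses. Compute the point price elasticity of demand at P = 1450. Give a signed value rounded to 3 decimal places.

dq/dP = −0.00148·q = -3.05499. At P = 1450, q = 2064.19.
Ed = (dq/dP)·(P/q) = (-3.05499) × (1450/2064.19) = -2.146

-2.146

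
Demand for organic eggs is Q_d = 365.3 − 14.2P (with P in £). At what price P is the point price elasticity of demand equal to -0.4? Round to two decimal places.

Ed = −14.2P/(365.3 − 14.2P). Set this equal to -0.4:
14.2P = 0.4·(365.3 − 14.2P) ⇒ 14.2P(1 + 0.4) = 0.4·365.3
P = 0.4·365.3 / (14.2·1.4) = 7.3501…

7.35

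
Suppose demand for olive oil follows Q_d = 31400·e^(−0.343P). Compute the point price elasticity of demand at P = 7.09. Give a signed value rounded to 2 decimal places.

dQ_d/dP = −0.343·Q_d = -946.403. At P = 7.09, Q_d = 2759.19.
Ed = (dQ_d/dP)·(P/Q_d) = (-946.403) × (7.09/2759.19) = -2.4318…

-2.43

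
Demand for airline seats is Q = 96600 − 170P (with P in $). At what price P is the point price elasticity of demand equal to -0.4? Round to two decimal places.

162.35

Ed = −170P/(96600 − 170P). Set this equal to -0.4:
170P = 0.4·(96600 − 170P) ⇒ 170P(1 + 0.4) = 0.4·96600
P = 0.4·96600 / (170·1.4) = 162.3529…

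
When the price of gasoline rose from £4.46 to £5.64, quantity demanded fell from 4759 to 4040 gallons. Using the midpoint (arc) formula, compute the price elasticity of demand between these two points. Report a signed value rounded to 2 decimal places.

%ΔQ = (4040 − 4759) / [(4759 + 4040)/2] = -719/4399.5 = -0.163427…
%ΔP = (5.64 − 4.46) / [(4.46 + 5.64)/2] = 1.18/5.05 = 0.233663…
Arc Ed = %ΔQ / %ΔP = (-719/4399.5) / (1.18/5.05) = -0.6994…

-0.70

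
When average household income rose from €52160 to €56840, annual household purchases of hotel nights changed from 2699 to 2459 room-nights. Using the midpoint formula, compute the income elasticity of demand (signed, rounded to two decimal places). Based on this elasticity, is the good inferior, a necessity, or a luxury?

%ΔQ = (2459 − 2699)/[( 2699 + 2459)/2] = -240/2579 = -0.093059…
%ΔIncome = (56840 − 52160)/[( 52160 + 56840)/2] = 4680/54500 = 0.085871…
E_income = (-240/2579) / (4680/54500) = -1.0837…
E_income < 0 ⇒ inferior good.

-1.08; inferior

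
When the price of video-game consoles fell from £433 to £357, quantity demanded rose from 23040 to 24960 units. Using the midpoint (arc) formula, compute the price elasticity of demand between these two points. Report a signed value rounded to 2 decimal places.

%ΔQ = (24960 − 23040) / [(23040 + 24960)/2] = 1920/24000 = 0.08
%ΔP = (357 − 433) / [(433 + 357)/2] = -76/395 = -0.192405…
Arc Ed = %ΔQ / %ΔP = (1920/24000) / (-76/395) = -0.4157…

-0.42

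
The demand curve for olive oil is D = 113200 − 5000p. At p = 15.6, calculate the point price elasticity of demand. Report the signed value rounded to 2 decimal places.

dD/dp = −5000. At p = 15.6, D = 113200 − 5000(15.6) = 35200.
Ed = (dD/dp)·(p/D) = −5000 × (15.6/35200) = -2.2159…

-2.22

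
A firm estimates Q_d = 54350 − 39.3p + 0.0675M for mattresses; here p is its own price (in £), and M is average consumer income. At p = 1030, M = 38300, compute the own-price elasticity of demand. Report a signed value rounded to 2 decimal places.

At the given values, Q_d = 54350 − 39.3(1030) + 0.0675(38300) = 16456.25.
∂Q_d/∂p = −39.3.
E = (-39.3) × (1030/16456.25) = -2.4597…

-2.46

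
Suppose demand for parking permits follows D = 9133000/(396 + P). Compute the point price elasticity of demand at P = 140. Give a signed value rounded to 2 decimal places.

dD/dP = −9133000/(396 + P)² = -31.7895. At P = 140, D = 17039.2.
Ed = (dD/dP)·(P/D) = (-31.7895) × (140/17039.2) = -0.2611…

-0.26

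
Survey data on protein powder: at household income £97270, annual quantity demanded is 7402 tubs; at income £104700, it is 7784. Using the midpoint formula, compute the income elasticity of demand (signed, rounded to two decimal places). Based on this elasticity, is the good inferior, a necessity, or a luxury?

0.68; necessity

%ΔQ = (7784 − 7402)/[( 7402 + 7784)/2] = 382/7593 = 0.050309…
%ΔIncome = (104700 − 97270)/[( 97270 + 104700)/2] = 7430/100985 = 0.073575…
E_income = (382/7593) / (7430/100985) = 0.6837…
0 < E_income < 1 ⇒ normal good, necessity.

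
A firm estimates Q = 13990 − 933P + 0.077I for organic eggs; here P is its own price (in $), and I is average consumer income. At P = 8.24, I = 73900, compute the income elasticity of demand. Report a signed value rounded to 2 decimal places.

At the given values, Q = 13990 − 933(8.24) + 0.077(73900) = 11992.38.
∂Q/∂I = 0.077.
E = (0.077) × (73900/11992.38) = 0.4744…

0.47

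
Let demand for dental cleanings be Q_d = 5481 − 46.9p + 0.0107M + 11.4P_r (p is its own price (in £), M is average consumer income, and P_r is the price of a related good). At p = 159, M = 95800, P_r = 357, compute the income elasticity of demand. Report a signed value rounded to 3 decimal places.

0.329

At the given values, Q_d = 5481 − 46.9(159) + 0.0107(95800) + 11.4(357) = 3118.76.
∂Q_d/∂M = 0.0107.
E = (0.0107) × (95800/3118.76) = 0.32867…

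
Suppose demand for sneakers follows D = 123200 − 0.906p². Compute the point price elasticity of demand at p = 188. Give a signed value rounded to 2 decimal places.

-0.70

dD/dp = −2·0.906·p = -340.656. At p = 188, D = 91178.336.
Ed = (dD/dp)·(p/D) = (-340.656) × (188/91178.336) = -0.7023…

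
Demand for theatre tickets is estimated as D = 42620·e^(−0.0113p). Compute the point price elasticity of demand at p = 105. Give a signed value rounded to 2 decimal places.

dD/dp = −0.0113·D = -147.028. At p = 105, D = 13011.4.
Ed = (dD/dp)·(p/D) = (-147.028) × (105/13011.4) = -1.1865

-1.19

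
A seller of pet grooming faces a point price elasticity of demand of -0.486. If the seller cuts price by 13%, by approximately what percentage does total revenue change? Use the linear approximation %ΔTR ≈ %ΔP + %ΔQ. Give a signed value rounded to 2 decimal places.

%ΔQ ≈ Ed × %ΔP = (-0.486) × (-13%) = +6.3180%
%ΔTR ≈ %ΔP + %ΔQ = (-13%) + (+6.3180%) = -6.6820%

-6.68%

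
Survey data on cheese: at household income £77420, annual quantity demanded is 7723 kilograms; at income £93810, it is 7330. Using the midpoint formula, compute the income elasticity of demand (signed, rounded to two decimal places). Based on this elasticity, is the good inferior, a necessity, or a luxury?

-0.27; inferior

%ΔQ = (7330 − 7723)/[( 7723 + 7330)/2] = -393/7526.5 = -0.052215…
%ΔIncome = (93810 − 77420)/[( 77420 + 93810)/2] = 16390/85615 = 0.191438…
E_income = (-393/7526.5) / (16390/85615) = -0.2727…
E_income < 0 ⇒ inferior good.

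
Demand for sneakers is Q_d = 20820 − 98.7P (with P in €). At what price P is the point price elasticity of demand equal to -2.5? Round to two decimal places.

Ed = −98.7P/(20820 − 98.7P). Set this equal to -2.5:
98.7P = 2.5·(20820 − 98.7P) ⇒ 98.7P(1 + 2.5) = 2.5·20820
P = 2.5·20820 / (98.7·3.5) = 150.6730…

150.67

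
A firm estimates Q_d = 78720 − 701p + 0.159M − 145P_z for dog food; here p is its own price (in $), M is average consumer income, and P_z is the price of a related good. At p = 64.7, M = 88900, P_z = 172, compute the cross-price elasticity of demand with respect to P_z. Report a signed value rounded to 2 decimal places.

-1.11

At the given values, Q_d = 78720 − 701(64.7) + 0.159(88900) − 145(172) = 22560.4.
∂Q_d/∂P_z = -145.
E = (-145) × (172/22560.4) = -1.1054…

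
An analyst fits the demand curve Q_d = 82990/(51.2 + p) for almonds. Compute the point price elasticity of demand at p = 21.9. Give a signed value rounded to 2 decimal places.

dQ_d/dp = −82990/(51.2 + p)² = -15.5307. At p = 21.9, Q_d = 1135.29.
Ed = (dQ_d/dp)·(p/Q_d) = (-15.5307) × (21.9/1135.29) = -0.2995…

-0.30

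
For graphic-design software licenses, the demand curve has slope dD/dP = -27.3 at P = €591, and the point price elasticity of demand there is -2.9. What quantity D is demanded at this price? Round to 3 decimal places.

Ed = (dD/dP)·(P/D) ⇒ D = (dD/dP)·P/Ed = (-27.3)·591/(-2.9) = 5563.55172…

5563.552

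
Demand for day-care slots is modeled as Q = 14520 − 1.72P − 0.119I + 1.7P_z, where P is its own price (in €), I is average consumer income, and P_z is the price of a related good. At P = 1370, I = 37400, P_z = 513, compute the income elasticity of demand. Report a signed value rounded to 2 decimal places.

-0.52

At the given values, Q = 14520 − 1.72(1370) − 0.119(37400) + 1.7(513) = 8585.1.
∂Q/∂I = -0.119.
E = (-0.119) × (37400/8585.1) = -0.5184…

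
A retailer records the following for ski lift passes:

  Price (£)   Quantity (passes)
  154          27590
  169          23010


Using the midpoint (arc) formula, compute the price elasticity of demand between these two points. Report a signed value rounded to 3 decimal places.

-1.949

%ΔQ = (23010 − 27590) / [(27590 + 23010)/2] = -4580/25300 = -0.181027…
%ΔP = (169 − 154) / [(154 + 169)/2] = 15/161.5 = 0.092879…
Arc Ed = %ΔQ / %ΔP = (-4580/25300) / (15/161.5) = -1.94906…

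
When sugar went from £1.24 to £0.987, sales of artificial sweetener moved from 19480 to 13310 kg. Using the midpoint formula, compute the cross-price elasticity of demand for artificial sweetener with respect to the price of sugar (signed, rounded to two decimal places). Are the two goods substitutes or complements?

1.66; substitutes

%ΔQ_{artificial sweetener} = (13310 − 19480)/avg = -6170/16395 = -0.376334…
%ΔP_{sugar} = (0.987 − 1.24)/avg = -0.253/1.1135 = -0.227211…
E_cross = (-6170/16395) / (-0.253/1.1135) = 1.6563…
E_cross > 0 ⇒ the goods are substitutes.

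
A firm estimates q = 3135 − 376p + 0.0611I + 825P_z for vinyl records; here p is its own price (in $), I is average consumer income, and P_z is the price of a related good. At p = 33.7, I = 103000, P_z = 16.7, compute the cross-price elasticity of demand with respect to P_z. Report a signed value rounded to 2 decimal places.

At the given values, q = 3135 − 376(33.7) + 0.0611(103000) + 825(16.7) = 10534.6.
∂q/∂P_z = 825.
E = (825) × (16.7/10534.6) = 1.3078…

1.31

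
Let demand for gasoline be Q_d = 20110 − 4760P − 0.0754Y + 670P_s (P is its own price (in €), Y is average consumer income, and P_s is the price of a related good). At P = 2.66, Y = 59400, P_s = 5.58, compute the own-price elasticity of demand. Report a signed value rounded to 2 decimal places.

-1.89

At the given values, Q_d = 20110 − 4760(2.66) − 0.0754(59400) + 670(5.58) = 6708.24.
∂Q_d/∂P = −4760.
E = (-4760) × (2.66/6708.24) = -1.8874…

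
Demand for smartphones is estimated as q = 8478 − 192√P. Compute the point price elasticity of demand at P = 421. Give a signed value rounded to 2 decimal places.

dq/dP = −192/(2√P) = -4.67875. At P = 421, q = 4538.49.
Ed = (dq/dP)·(P/q) = (-4.67875) × (421/4538.49) = -0.4340…

-0.43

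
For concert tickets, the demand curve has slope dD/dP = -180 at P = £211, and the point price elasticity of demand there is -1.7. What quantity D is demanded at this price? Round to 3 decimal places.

Ed = (dD/dP)·(P/D) ⇒ D = (dD/dP)·P/Ed = (-180)·211/(-1.7) = 22341.17647…

22341.176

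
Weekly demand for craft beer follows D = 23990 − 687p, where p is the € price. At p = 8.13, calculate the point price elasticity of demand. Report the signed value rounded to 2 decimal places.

dD/dp = −687. At p = 8.13, D = 23990 − 687(8.13) = 18404.69.
Ed = (dD/dp)·(p/D) = −687 × (8.13/18404.69) = -0.3034…

-0.30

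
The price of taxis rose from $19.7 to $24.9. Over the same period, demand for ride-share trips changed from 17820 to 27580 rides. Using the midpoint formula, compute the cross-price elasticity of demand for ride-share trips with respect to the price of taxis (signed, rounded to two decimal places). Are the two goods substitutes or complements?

%ΔQ_{ride-share trips} = (27580 − 17820)/avg = 9760/22700 = 0.429955…
%ΔP_{taxis} = (24.9 − 19.7)/avg = 5.2/22.3 = 0.233183…
E_cross = (9760/22700) / (5.2/22.3) = 1.8438…
E_cross > 0 ⇒ the goods are substitutes.

1.84; substitutes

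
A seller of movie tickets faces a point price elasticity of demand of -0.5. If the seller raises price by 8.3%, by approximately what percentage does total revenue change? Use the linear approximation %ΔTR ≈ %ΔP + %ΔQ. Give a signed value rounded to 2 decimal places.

+4.15%

%ΔQ ≈ Ed × %ΔP = (-0.5) × (+8.3%) = -4.1500%
%ΔTR ≈ %ΔP + %ΔQ = (+8.3%) + (-4.1500%) = +4.1500%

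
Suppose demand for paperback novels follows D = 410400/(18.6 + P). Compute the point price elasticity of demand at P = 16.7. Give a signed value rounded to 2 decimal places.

-0.47

dD/dP = −410400/(18.6 + P)² = -329.35. At P = 16.7, D = 11626.1.
Ed = (dD/dP)·(P/D) = (-329.35) × (16.7/11626.1) = -0.4730…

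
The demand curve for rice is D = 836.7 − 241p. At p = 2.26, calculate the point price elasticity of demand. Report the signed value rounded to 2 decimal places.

dD/dp = −241. At p = 2.26, D = 836.7 − 241(2.26) = 292.04.
Ed = (dD/dp)·(p/D) = −241 × (2.26/292.04) = -1.8650…

-1.87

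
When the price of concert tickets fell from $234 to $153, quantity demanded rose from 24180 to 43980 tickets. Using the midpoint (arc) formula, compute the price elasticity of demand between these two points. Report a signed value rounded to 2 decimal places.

-1.39

%ΔQ = (43980 − 24180) / [(24180 + 43980)/2] = 19800/34080 = 0.580985…
%ΔP = (153 − 234) / [(234 + 153)/2] = -81/193.5 = -0.418604…
Arc Ed = %ΔQ / %ΔP = (19800/34080) / (-81/193.5) = -1.3879…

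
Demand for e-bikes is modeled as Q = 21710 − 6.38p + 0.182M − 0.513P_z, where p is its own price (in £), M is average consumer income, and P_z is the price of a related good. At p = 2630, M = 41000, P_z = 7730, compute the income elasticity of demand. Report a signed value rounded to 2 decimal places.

0.89

At the given values, Q = 21710 − 6.38(2630) + 0.182(41000) − 0.513(7730) = 8427.11.
∂Q/∂M = 0.182.
E = (0.182) × (41000/8427.11) = 0.8854…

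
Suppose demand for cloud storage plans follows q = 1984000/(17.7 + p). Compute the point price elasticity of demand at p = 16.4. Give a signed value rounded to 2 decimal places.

dq/dp = −1984000/(17.7 + p)² = -1706.21. At p = 16.4, q = 58181.8.
Ed = (dq/dp)·(p/q) = (-1706.21) × (16.4/58181.8) = -0.4809…

-0.48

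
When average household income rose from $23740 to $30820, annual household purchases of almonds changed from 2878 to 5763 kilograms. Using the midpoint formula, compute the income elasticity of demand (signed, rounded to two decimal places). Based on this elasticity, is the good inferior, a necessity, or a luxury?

%ΔQ = (5763 − 2878)/[( 2878 + 5763)/2] = 2885/4320.5 = 0.667746…
%ΔIncome = (30820 − 23740)/[( 23740 + 30820)/2] = 7080/27280 = 0.259530…
E_income = (2885/4320.5) / (7080/27280) = 2.5729…
E_income > 1 ⇒ normal good, luxury.

2.57; luxury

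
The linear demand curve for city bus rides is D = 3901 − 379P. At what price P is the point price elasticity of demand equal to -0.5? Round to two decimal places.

Ed = −379P/(3901 − 379P). Set this equal to -0.5:
379P = 0.5·(3901 − 379P) ⇒ 379P(1 + 0.5) = 0.5·3901
P = 0.5·3901 / (379·1.5) = 3.4309…

3.43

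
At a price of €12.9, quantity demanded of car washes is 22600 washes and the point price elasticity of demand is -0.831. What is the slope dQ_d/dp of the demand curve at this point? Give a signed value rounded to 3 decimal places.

Ed = (dQ_d/dp)·(p/Q_d) ⇒ dQ_d/dp = Ed·Q_d/p = (-0.831)·22600/12.9 = -1455.86046…

-1455.860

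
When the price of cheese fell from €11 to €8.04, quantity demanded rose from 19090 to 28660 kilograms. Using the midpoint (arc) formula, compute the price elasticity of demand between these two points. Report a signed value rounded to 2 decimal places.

-1.29

%ΔQ = (28660 − 19090) / [(19090 + 28660)/2] = 9570/23875 = 0.400837…
%ΔP = (8.04 − 11) / [(11 + 8.04)/2] = -2.96/9.52 = -0.310924…
Arc Ed = %ΔQ / %ΔP = (9570/23875) / (-2.96/9.52) = -1.2891…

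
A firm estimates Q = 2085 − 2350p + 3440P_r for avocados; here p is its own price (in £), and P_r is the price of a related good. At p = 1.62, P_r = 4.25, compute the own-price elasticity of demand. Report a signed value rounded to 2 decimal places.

-0.30

At the given values, Q = 2085 − 2350(1.62) + 3440(4.25) = 12898.
∂Q/∂p = −2350.
E = (-2350) × (1.62/12898) = -0.2951…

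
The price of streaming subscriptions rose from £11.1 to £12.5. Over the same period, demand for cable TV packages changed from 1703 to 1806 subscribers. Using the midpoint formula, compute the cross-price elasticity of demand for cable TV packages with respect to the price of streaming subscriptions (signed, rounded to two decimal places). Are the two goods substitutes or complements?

0.49; substitutes

%ΔQ_{cable TV packages} = (1806 − 1703)/avg = 103/1754.5 = 0.058706…
%ΔP_{streaming subscriptions} = (12.5 − 11.1)/avg = 1.4/11.8 = 0.118644…
E_cross = (103/1754.5) / (1.4/11.8) = 0.4948…
E_cross > 0 ⇒ the goods are substitutes.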